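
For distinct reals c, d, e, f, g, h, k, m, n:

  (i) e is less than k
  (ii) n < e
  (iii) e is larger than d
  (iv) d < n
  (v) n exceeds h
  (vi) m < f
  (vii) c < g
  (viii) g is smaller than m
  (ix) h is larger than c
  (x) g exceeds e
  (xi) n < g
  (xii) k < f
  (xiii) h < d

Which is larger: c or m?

m

Following the relations from c: c < h < d < n < e < g < m.
So c < m; m is the larger of the two.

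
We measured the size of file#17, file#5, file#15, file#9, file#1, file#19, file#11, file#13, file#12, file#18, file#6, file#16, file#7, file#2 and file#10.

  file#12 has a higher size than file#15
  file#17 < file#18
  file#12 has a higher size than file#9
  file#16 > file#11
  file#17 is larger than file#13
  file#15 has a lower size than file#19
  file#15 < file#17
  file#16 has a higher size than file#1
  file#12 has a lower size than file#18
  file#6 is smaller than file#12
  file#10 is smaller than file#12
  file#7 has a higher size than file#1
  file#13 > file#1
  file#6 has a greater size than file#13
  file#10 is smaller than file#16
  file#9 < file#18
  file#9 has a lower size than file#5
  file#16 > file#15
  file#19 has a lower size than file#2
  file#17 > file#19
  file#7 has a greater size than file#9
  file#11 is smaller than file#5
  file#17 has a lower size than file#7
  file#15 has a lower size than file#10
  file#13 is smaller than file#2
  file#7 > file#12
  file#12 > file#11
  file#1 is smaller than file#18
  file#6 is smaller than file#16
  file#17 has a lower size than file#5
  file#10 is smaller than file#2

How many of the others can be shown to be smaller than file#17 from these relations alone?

The elements the relations force below file#17 are file#15, file#1, file#13, file#19 — no chain reaches any other.
That is 4.

4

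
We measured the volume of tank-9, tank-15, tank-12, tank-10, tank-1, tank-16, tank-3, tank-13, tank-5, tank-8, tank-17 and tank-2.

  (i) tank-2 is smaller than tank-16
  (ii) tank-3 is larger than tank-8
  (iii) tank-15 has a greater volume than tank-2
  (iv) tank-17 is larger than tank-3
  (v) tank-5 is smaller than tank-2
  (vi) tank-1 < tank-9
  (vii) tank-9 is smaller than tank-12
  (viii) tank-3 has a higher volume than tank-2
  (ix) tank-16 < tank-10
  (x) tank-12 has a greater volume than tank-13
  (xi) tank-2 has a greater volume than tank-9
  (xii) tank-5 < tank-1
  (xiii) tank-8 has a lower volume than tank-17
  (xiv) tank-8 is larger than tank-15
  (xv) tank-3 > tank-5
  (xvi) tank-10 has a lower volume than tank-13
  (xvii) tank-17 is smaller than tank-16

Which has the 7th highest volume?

tank-8

The consecutive relations fix a unique order: tank-5 < tank-1 < tank-9 < tank-2 < tank-15 < tank-8 < tank-3 < tank-17 < tank-16 < tank-10 < tank-13 < tank-12.
Counting 7 from the largest end gives tank-8.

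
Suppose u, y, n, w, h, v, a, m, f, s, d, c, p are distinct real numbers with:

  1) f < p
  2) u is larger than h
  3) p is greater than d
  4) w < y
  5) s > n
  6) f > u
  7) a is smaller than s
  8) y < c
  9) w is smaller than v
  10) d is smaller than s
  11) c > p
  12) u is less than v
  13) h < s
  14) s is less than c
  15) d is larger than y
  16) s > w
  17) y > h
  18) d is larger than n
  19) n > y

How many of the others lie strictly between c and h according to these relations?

Chaining upward from h reaches: u, y, n, d, f, p, v, s.
Chaining downward from c reaches: u, w, y, n, d, f, p, a, s.
Strictly between h and c are those in both lists: u, y, n, d, f, p, s — 7 elements.

7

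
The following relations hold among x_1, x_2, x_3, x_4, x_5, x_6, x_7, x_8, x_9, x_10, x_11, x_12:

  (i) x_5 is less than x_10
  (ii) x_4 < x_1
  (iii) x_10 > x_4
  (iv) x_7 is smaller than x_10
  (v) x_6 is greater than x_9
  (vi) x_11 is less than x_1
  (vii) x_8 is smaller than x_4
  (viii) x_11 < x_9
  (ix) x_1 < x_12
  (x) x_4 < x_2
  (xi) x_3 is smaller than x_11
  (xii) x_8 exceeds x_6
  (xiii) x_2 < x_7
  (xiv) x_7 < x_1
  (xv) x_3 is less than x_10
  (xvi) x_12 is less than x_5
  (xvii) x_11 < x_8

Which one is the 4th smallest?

x_6

Piecing the relations together gives one ordering: x_3 < x_11 < x_9 < x_6 < x_8 < x_4 < x_2 < x_7 < x_1 < x_12 < x_5 < x_10.
Counting 4 from the smallest end gives x_6.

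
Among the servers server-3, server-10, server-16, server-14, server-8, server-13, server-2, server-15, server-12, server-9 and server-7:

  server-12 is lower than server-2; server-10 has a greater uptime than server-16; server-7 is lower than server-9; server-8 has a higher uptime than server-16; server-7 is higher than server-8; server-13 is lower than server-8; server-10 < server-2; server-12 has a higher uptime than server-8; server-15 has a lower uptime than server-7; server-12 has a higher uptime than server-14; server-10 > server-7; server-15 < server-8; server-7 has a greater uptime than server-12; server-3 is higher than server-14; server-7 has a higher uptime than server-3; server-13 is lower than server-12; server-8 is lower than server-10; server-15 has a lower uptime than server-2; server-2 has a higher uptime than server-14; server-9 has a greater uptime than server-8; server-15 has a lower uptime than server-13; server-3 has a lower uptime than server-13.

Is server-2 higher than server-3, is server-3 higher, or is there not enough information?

Chaining the given relations: server-3 < server-13 < server-8 < server-12 < server-7 < server-10 < server-2.
So server-2 is higher.

server-2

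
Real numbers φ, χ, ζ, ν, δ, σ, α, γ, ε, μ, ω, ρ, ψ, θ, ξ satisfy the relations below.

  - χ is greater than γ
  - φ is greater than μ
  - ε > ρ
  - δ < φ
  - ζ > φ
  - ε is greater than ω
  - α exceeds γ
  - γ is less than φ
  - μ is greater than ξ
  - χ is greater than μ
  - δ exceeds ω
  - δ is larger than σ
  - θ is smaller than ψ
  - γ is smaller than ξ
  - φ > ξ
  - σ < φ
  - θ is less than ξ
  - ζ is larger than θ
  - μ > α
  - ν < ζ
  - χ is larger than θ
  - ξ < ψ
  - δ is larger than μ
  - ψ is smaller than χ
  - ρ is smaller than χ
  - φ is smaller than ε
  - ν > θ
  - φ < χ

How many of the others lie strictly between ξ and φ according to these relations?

2

Chaining upward from ξ reaches: μ, ψ, δ, ζ, ε, χ.
Chaining downward from φ reaches: γ, α, σ, θ, ω, μ, δ.
Strictly between ξ and φ are those in both lists: μ, δ — 2 elements.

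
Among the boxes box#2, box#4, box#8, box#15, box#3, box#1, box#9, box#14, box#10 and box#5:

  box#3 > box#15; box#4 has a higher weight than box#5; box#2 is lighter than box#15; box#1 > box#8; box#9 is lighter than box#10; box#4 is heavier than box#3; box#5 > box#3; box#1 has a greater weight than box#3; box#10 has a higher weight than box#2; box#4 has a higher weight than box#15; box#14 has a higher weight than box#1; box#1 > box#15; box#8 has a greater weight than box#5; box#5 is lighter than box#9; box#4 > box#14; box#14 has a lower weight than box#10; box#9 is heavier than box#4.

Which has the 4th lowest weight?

The consecutive relations fix a unique order: box#2 < box#15 < box#3 < box#5 < box#8 < box#1 < box#14 < box#4 < box#9 < box#10.
The 4th smallest is box#5.

box#5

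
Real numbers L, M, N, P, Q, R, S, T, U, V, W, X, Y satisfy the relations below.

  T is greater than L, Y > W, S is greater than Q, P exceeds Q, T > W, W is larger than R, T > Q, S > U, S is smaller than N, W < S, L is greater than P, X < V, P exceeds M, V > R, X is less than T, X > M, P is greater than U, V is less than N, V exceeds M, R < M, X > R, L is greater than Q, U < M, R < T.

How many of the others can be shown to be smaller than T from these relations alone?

8

The elements the relations force below T are U, Q, R, M, X, P, L, W — no chain reaches any other.
That is 8.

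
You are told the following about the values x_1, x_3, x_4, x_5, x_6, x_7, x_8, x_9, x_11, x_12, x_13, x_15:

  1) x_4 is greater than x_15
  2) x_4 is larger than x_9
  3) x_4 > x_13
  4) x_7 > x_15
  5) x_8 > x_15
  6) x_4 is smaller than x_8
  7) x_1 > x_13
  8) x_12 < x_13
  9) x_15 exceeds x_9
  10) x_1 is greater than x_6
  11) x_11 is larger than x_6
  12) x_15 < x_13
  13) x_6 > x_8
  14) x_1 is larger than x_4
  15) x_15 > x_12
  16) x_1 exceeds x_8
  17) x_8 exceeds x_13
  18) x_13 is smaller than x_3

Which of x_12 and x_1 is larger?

x_1

x_12 < x_15 and x_15 < x_13 give x_12 < x_13.
With x_13 < x_8: x_12 < x_15 < x_13 < x_8.
Then x_8 < x_6 extends the chain to x_6.
Then x_6 < x_1 extends the chain to x_1.
So x_12 < x_1; x_1 is the larger of the two.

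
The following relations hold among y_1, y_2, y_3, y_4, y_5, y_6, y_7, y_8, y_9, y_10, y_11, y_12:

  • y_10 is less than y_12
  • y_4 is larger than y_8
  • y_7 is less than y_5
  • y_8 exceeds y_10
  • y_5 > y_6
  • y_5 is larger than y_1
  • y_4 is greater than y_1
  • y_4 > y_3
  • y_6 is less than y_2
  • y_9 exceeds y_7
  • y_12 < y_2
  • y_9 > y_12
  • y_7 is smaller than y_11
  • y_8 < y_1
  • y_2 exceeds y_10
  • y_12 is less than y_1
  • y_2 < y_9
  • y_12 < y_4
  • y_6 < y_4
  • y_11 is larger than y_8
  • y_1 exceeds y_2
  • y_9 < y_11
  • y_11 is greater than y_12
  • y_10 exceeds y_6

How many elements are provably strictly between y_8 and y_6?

1

Chaining upward from y_6 reaches: y_10, y_12, y_2, y_9, y_11, y_1, y_4, y_5.
Chaining downward from y_8 reaches: y_10.
Strictly between y_6 and y_8 are those in both lists: y_10 — 1 element.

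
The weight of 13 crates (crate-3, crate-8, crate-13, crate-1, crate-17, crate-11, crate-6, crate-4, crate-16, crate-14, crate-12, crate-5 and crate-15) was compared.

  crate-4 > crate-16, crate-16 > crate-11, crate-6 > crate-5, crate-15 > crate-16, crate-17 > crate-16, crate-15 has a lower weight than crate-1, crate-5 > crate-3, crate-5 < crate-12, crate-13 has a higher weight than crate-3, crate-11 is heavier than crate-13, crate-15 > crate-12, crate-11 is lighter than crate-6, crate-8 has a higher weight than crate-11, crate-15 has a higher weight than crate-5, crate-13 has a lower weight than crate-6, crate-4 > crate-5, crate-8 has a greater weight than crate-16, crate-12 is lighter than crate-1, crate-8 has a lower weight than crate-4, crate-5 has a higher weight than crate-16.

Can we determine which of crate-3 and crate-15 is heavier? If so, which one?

Following the relations from crate-3: crate-3 < crate-13 < crate-11 < crate-16 < crate-5 < crate-12 < crate-15.
So crate-15 is heavier.

crate-15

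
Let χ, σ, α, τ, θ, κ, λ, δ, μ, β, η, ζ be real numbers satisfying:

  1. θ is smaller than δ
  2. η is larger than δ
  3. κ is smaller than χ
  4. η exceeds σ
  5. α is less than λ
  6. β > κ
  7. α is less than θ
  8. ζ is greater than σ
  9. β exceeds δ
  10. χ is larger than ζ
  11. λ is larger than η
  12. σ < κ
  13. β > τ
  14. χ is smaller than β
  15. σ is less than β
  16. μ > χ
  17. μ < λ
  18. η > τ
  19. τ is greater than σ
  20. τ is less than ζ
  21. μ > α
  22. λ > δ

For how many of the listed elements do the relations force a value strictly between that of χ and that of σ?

Chaining upward from σ reaches: τ, ζ, κ, μ, β, η, λ.
Chaining downward from χ reaches: τ, ζ, κ.
Strictly between σ and χ are those in both lists: τ, ζ, κ — 3 elements.

3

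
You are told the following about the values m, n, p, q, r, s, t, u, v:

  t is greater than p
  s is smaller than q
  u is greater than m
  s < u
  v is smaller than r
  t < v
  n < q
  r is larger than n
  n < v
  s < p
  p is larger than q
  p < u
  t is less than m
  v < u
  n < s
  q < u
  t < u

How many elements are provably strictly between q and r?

3

The relations place q below r. An element lies strictly between them when it is forced above q and also forced below r.
Above q: {p, t, m, v, u}. Below r: {n, s, p, t, v}.
Intersection: {p, t, v} — 3.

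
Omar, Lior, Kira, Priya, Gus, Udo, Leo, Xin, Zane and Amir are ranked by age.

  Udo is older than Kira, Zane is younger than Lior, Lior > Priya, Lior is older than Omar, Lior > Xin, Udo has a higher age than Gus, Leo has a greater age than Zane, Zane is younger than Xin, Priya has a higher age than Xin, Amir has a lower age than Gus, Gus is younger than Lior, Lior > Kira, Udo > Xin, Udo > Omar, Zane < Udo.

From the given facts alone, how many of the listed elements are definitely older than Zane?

Directly above Zane: Xin, Lior, Udo, Leo.
One step further: Priya (5 so far).
No other element is forced above Zane by the given relations, so the count is 5.

5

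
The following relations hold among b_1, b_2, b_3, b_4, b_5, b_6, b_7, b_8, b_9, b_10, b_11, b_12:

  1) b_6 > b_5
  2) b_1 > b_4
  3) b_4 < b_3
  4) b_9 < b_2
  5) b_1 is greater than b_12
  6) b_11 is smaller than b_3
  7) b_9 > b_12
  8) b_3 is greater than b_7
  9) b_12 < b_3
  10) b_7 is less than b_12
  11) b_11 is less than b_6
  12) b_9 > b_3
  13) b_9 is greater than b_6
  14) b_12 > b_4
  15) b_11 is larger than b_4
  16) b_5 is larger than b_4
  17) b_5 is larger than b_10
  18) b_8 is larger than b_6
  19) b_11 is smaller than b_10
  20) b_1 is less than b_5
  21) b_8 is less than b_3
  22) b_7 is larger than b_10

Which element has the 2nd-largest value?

b_9

The consecutive relations fix a unique order: b_4 < b_11 < b_10 < b_7 < b_12 < b_1 < b_5 < b_6 < b_8 < b_3 < b_9 < b_2.
The 2nd largest is b_9.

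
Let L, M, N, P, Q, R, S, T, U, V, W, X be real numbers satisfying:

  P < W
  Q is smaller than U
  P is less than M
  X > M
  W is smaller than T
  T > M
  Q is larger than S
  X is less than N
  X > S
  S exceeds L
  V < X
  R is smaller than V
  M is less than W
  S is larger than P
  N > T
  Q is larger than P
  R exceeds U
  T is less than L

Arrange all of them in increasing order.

P < M < W < T < L < S < Q < U < R < V < X < N

The consecutive links are each given: P < M; M < W; W < T; T < L; L < S; S < Q; Q < U; U < R; R < V; V < X; X < N.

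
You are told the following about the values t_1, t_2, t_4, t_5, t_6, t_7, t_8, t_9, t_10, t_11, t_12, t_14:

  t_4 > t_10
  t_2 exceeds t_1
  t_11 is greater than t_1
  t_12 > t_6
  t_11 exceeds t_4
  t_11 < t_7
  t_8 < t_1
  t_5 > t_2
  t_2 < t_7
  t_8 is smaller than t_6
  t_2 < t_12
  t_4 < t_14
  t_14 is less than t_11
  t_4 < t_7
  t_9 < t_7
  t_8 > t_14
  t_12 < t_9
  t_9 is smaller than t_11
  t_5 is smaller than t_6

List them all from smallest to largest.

t_10 < t_4 < t_14 < t_8 < t_1 < t_2 < t_5 < t_6 < t_12 < t_9 < t_11 < t_7

Nothing is placed below t_10, so it is least; from there t_10 < t_4; t_4 < t_14; t_14 < t_8; t_8 < t_1; t_1 < t_2; t_2 < t_5; t_5 < t_6; t_6 < t_12; t_12 < t_9; t_9 < t_11; t_11 < t_7, each given directly.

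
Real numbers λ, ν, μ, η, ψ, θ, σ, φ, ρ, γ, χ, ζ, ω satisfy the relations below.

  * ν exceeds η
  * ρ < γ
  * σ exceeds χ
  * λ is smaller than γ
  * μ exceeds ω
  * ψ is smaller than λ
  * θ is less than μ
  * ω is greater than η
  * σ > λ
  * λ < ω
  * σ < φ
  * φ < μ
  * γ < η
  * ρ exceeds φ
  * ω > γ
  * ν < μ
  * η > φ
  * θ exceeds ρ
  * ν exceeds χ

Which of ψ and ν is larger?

ψ < λ < σ < φ < ρ < γ < η < ν, by transitivity through λ, σ, φ, ρ, γ, η.
So ψ < ν; ν is the larger of the two.

ν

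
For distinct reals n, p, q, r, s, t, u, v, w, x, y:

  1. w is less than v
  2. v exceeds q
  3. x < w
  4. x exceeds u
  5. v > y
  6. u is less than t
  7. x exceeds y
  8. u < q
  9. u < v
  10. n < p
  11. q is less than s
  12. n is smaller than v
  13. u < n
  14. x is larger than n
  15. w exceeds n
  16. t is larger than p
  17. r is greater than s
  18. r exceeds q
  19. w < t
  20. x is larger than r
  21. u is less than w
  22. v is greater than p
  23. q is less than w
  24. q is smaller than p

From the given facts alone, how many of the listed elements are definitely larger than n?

5

From n the given relations immediately reach p, x, w, v.
From those, t — 5 in total.
Nothing else is reachable above n; 5 in all.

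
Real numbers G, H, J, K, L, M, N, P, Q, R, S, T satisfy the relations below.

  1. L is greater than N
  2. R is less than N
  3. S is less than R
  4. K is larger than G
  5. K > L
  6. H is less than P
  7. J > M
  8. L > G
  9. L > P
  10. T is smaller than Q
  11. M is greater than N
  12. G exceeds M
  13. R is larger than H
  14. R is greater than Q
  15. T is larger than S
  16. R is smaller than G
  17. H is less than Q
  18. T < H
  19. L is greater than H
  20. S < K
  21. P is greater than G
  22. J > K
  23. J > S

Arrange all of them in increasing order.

Nothing is placed below S, so it is least; from there S < T; T < H; H < Q; Q < R; R < N; N < M; M < G; G < P; P < L; L < K; K < J, each given directly.

S < T < H < Q < R < N < M < G < P < L < K < J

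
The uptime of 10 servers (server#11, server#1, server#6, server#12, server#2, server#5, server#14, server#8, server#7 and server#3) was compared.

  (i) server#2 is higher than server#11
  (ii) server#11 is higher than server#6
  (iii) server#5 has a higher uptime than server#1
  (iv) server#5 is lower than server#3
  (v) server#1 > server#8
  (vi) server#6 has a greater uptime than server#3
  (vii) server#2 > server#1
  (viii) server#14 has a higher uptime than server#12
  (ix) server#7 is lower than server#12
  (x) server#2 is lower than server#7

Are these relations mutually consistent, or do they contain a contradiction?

Every relation is compatible with server#8 < server#1 < server#5 < server#3 < server#6 < server#11 < server#2 < server#7 < server#12 < server#14; the set is consistent.

consistent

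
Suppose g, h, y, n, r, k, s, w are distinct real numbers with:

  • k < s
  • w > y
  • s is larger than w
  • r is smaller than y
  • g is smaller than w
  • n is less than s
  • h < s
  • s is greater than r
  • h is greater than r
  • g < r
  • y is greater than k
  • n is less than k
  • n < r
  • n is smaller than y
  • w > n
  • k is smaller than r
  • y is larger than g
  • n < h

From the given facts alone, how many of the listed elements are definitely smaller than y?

The elements the relations force below y are n, k, g, r — no chain reaches any other.
That is 4.

4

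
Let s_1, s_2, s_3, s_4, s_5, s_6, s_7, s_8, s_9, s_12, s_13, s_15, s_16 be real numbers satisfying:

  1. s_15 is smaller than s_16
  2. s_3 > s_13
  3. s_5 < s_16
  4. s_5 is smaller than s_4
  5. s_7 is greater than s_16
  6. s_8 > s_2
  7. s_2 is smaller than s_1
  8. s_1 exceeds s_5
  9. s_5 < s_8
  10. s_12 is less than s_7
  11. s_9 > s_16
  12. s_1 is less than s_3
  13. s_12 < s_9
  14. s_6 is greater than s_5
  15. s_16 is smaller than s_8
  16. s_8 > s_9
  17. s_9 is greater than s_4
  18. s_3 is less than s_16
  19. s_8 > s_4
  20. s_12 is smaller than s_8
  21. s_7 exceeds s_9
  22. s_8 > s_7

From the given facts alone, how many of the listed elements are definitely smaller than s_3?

4

Directly below s_3: s_13, s_1.
One step further: s_5, s_2 (4 so far).
Nothing else is reachable below s_3; 4 in all.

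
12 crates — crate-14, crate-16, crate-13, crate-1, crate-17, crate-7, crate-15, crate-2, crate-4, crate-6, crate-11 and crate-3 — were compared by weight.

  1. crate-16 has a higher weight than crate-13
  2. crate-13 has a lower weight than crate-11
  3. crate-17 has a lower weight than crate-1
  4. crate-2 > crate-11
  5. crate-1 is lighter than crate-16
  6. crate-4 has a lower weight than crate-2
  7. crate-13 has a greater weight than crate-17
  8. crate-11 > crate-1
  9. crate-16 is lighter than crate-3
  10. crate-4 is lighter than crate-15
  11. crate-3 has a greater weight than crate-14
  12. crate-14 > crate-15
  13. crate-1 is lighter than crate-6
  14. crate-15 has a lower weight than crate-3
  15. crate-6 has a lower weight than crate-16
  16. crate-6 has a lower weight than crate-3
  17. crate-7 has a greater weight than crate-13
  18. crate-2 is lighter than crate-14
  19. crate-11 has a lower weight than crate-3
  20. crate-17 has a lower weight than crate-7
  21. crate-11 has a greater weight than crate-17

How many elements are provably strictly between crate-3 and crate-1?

The relations place crate-1 below crate-3. An element lies strictly between them when it is forced above crate-1 and also forced below crate-3.
Above crate-1: {crate-6, crate-11, crate-16, crate-2, crate-14}. Below crate-3: {crate-17, crate-6, crate-13, crate-11, crate-4, crate-16, crate-15, crate-2, crate-14}.
Intersection: {crate-6, crate-11, crate-16, crate-2, crate-14} — 5.

5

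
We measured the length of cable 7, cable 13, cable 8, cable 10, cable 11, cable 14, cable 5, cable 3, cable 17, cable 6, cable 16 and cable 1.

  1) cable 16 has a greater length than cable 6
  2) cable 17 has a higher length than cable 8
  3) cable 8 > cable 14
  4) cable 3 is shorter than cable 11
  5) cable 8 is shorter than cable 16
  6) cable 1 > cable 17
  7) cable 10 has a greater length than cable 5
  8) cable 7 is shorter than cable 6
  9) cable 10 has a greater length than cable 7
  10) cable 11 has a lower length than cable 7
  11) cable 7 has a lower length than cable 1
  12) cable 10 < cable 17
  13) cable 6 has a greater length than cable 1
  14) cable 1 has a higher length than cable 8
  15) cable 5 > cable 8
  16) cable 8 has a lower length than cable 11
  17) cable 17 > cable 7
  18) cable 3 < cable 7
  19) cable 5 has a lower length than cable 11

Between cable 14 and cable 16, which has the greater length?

cable 14 < cable 8 < cable 5 < cable 11 < cable 7 < cable 10 < cable 17 < cable 1 < cable 6 < cable 16, by transitivity through cable 8, cable 5, cable 11, cable 7, cable 10, cable 17, cable 1, cable 6.
So cable 14 < cable 16; cable 16 is the longer of the two.

cable 16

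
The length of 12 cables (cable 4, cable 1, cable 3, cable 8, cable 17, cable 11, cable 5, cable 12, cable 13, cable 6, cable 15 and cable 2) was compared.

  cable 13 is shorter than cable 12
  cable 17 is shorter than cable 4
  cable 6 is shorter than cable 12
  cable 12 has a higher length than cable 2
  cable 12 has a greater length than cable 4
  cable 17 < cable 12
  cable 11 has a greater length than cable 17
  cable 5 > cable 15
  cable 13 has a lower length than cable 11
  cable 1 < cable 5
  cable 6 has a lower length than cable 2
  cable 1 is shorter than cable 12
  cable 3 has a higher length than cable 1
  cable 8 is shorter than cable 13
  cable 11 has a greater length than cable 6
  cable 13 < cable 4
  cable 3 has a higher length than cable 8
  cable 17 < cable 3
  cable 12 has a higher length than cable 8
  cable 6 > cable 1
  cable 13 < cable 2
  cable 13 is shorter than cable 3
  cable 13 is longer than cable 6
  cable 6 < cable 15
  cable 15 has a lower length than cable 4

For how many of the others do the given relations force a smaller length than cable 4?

6

From cable 4 the given relations immediately reach cable 17, cable 13, cable 15.
From those, cable 6, cable 8 — 5 in total.
From those, cable 1 — 6 in total.
No other element is forced below cable 4 by the given relations, so the count is 6.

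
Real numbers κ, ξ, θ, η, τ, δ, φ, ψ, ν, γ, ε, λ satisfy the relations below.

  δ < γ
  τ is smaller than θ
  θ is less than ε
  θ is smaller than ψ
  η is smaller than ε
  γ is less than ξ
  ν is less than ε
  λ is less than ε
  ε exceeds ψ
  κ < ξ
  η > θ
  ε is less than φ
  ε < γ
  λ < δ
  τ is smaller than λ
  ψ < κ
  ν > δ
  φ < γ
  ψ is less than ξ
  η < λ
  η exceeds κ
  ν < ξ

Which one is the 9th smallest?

ε

Chaining the given pairs: τ < θ < ψ < κ < η < λ < δ < ν < ε < φ < γ < ξ.
The 9th smallest is ε.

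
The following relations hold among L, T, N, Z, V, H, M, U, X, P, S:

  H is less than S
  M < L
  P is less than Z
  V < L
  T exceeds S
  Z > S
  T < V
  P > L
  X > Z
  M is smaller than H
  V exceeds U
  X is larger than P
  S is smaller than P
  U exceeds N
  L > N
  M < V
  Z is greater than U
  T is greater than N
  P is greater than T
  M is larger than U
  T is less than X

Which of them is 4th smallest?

The consecutive relations fix a unique order: N < U < M < H < S < T < V < L < P < Z < X.
Counting 4 from the smallest end gives H.

H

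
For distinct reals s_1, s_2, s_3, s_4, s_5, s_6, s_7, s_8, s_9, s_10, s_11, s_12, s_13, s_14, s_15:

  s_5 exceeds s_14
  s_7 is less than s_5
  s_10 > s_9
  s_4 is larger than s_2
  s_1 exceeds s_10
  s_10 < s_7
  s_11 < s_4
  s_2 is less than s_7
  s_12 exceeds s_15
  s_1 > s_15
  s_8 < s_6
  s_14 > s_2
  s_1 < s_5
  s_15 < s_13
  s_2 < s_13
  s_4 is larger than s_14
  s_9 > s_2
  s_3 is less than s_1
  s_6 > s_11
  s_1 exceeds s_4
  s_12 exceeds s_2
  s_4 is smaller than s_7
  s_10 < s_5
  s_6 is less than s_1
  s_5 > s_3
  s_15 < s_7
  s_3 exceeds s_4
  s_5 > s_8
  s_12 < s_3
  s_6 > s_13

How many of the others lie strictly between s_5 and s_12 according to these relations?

2

Chaining upward from s_12 reaches: s_3, s_1.
Chaining downward from s_5 reaches: s_8, s_11, s_2, s_14, s_9, s_10, s_15, s_13, s_4, s_6, s_3, s_1, s_7.
Strictly between s_12 and s_5 are those in both lists: s_3, s_1 — 2 elements.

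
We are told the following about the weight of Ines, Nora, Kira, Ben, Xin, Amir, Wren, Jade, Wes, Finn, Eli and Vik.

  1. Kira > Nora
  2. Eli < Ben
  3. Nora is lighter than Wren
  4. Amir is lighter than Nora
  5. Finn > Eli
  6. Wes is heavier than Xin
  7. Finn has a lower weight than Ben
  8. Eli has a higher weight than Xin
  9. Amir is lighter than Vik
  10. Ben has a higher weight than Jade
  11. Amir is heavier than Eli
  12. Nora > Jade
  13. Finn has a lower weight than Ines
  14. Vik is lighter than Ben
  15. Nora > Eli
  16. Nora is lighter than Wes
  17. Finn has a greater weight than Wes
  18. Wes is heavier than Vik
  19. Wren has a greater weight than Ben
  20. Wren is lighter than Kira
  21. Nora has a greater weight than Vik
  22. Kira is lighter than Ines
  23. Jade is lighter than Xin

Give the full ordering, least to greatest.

Each adjacent pair is fixed by a given relation: Jade < Xin; Xin < Eli; Eli < Amir; Amir < Vik; Vik < Nora; Nora < Wes; Wes < Finn; Finn < Ben; Ben < Wren; Wren < Kira; Kira < Ines. Chaining them end to end gives the full order.

Jade < Xin < Eli < Amir < Vik < Nora < Wes < Finn < Ben < Wren < Kira < Ines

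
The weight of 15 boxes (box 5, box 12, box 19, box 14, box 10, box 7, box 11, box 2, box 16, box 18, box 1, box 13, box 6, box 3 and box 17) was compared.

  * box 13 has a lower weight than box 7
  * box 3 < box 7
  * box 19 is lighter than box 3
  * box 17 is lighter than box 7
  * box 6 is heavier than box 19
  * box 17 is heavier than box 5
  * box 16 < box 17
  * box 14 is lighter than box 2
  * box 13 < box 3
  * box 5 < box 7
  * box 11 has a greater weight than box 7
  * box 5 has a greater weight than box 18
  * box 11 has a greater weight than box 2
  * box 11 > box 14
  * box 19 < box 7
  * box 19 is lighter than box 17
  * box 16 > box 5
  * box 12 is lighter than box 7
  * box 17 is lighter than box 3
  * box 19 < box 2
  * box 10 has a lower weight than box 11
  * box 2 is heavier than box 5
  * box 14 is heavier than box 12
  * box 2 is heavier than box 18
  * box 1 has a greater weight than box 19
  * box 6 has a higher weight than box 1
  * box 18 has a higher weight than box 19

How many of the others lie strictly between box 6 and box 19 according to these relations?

1

The relations place box 19 below box 6. An element lies strictly between them when it is forced above box 19 and also forced below box 6.
Above box 19: {box 18, box 5, box 16, box 17, box 1, box 2, box 3, box 7, box 11}. Below box 6: {box 1}.
Intersection: {box 1} — 1.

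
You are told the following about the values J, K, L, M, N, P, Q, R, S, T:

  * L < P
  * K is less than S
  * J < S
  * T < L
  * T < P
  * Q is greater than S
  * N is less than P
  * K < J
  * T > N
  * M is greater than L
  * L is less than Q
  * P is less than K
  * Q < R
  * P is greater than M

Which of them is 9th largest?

T

The consecutive relations fix a unique order: N < T < L < M < P < K < J < S < Q < R.
Counting 9 from the largest end gives T.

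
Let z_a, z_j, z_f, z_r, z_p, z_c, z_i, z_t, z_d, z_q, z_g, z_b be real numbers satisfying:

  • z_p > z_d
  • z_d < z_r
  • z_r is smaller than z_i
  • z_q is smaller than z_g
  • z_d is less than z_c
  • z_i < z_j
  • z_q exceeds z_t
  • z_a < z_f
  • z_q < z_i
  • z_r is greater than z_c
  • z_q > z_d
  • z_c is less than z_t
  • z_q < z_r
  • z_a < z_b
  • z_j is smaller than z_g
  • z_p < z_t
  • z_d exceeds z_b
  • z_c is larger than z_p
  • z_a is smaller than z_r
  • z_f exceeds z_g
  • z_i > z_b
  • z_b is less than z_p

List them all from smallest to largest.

z_a < z_b < z_d < z_p < z_c < z_t < z_q < z_r < z_i < z_j < z_g < z_f

Each adjacent pair is fixed by a given relation: z_a < z_b; z_b < z_d; z_d < z_p; z_p < z_c; z_c < z_t; z_t < z_q; z_q < z_r; z_r < z_i; z_i < z_j; z_j < z_g; z_g < z_f. Chaining them end to end gives the full order.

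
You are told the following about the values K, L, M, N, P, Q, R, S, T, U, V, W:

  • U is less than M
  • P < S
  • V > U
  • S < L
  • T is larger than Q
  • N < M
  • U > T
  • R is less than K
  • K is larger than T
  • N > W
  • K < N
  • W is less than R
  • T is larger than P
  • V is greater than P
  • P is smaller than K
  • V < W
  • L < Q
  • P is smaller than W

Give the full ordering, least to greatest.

The consecutive links are each given: P < S; S < L; L < Q; Q < T; T < U; U < V; V < W; W < R; R < K; K < N; N < M.

P < S < L < Q < T < U < V < W < R < K < N < M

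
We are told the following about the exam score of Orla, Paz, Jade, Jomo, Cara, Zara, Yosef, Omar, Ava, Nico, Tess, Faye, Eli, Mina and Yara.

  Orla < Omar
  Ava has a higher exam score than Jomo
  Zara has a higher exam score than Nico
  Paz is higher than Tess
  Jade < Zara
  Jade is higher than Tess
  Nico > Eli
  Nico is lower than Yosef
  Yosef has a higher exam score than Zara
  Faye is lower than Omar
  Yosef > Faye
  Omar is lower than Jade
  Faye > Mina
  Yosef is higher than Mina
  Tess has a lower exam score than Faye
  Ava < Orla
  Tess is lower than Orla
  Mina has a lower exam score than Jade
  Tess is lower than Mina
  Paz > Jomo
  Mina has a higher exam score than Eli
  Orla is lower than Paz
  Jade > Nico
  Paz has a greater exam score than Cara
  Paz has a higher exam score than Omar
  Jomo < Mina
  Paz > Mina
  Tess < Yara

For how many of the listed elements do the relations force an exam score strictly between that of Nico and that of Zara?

Chaining upward from Nico reaches: Jade, Yosef.
Chaining downward from Zara reaches: Tess, Jomo, Ava, Eli, Mina, Orla, Faye, Omar, Jade.
Strictly between Nico and Zara are those in both lists: Jade — 1 element.

1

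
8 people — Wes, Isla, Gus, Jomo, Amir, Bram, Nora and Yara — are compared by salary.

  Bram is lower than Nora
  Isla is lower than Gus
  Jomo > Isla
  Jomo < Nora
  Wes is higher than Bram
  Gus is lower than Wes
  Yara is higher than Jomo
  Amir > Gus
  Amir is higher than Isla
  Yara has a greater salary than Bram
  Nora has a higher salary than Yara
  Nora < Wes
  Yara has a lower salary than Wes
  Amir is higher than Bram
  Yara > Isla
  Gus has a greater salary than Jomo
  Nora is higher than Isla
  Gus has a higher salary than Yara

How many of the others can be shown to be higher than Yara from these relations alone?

4

From Yara the given relations immediately reach Gus, Nora, Wes.
From those, Amir — 4 in total.
No other element is forced above Yara by the given relations, so the count is 4.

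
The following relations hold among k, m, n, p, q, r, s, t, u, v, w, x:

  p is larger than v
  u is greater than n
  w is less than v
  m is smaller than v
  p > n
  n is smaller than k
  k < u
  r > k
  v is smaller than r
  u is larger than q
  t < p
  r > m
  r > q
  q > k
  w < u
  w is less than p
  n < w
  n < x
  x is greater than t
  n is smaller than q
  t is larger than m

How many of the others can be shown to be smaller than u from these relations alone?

4

From u the given relations immediately reach n, w, k, q.
No other element is forced below u by the given relations, so the count is 4.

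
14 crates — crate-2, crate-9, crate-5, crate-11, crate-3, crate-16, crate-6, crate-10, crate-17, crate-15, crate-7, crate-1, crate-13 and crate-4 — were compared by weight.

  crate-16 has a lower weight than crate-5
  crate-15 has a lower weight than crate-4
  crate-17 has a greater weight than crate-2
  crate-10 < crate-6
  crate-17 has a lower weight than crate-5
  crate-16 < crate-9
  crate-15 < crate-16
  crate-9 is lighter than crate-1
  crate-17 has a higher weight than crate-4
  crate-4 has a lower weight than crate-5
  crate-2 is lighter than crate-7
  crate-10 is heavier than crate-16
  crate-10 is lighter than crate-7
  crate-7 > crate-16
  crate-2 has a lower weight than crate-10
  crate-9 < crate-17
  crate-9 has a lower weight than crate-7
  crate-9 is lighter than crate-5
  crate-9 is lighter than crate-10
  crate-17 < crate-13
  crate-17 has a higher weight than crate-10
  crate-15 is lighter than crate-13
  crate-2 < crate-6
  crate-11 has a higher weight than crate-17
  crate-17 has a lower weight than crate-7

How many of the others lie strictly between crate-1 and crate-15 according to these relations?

2

The relations place crate-15 below crate-1. An element lies strictly between them when it is forced above crate-15 and also forced below crate-1.
Above crate-15: {crate-16, crate-4, crate-9, crate-10, crate-17, crate-6, crate-7, crate-5, crate-13, crate-11}. Below crate-1: {crate-16, crate-9}.
Intersection: {crate-16, crate-9} — 2.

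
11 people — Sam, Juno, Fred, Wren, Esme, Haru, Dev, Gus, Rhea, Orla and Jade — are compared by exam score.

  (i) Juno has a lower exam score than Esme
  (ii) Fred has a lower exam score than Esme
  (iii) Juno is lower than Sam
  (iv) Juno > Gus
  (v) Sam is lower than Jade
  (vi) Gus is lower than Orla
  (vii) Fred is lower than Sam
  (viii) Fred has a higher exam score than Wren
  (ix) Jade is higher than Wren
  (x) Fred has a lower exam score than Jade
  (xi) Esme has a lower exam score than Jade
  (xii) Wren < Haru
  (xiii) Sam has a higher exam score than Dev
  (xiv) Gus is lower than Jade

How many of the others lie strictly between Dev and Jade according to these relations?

1

Chaining upward from Dev reaches: Sam.
Chaining downward from Jade reaches: Gus, Wren, Juno, Fred, Esme, Sam.
Strictly between Dev and Jade are those in both lists: Sam — 1 element.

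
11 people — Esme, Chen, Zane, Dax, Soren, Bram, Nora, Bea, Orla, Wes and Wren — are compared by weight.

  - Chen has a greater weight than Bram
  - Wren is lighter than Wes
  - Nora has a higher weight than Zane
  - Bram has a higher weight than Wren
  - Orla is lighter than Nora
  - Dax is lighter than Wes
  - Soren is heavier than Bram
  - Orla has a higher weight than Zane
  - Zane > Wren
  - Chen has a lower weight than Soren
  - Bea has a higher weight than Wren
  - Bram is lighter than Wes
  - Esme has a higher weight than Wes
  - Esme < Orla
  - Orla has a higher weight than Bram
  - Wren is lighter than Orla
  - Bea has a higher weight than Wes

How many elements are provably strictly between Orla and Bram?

2

The relations place Bram below Orla. An element lies strictly between them when it is forced above Bram and also forced below Orla.
Above Bram: {Chen, Wes, Esme, Bea, Soren, Nora}. Below Orla: {Wren, Zane, Dax, Wes, Esme}.
Intersection: {Wes, Esme} — 2.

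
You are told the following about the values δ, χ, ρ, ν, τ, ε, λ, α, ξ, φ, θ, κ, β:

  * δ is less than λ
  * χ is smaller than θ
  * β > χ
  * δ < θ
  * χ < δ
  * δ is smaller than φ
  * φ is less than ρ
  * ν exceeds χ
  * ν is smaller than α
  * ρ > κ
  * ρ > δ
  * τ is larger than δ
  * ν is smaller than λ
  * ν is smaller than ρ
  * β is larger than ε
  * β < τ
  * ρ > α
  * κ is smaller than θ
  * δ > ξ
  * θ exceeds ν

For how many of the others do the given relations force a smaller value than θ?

5

From θ the given relations immediately reach κ, χ, ν, δ.
From those, ξ — 5 in total.
No other element is forced below θ by the given relations, so the count is 5.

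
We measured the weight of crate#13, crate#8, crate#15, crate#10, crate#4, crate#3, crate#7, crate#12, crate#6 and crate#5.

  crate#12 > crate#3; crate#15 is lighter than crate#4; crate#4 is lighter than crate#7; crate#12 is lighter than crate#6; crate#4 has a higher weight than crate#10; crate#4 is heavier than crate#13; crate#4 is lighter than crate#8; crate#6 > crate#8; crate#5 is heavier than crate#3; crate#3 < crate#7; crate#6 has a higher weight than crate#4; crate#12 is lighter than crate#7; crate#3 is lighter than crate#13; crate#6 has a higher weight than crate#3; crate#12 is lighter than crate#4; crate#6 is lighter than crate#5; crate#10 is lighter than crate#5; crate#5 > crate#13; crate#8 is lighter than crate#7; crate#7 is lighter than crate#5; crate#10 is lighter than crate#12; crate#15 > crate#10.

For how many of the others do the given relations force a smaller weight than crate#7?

7

From crate#7 the given relations immediately reach crate#3, crate#12, crate#4, crate#8.
From those, crate#10, crate#15, crate#13 — 7 in total.
Nothing else is reachable below crate#7; 7 in all.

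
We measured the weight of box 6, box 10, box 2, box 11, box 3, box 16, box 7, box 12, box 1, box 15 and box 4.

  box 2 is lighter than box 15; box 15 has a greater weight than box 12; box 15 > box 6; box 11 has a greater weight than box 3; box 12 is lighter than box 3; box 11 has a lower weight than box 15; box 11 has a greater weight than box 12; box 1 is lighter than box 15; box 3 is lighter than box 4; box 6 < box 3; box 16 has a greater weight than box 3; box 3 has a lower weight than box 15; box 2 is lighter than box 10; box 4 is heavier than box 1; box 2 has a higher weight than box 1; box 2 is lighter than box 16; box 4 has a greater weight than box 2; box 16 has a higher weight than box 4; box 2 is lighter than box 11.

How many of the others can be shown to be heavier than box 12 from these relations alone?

Directly above box 12: box 3, box 11, box 15.
One step further: box 4, box 16 (5 so far).
No other element is forced above box 12 by the given relations, so the count is 5.

5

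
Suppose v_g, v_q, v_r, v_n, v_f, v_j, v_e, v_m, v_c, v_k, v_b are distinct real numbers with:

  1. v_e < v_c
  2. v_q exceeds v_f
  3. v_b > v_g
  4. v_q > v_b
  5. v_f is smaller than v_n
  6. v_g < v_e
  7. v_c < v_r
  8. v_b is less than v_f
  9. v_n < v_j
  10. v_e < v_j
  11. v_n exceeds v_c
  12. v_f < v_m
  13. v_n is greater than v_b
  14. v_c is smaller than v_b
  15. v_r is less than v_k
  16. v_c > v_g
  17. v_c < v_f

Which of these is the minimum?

Chaining upward from v_g: directly above it, v_e, v_c, v_b; then v_r, v_f, v_q, v_n, v_j; then v_m, v_k.
That covers every other element, and nothing is given below v_g, so v_g is the minimum.

v_g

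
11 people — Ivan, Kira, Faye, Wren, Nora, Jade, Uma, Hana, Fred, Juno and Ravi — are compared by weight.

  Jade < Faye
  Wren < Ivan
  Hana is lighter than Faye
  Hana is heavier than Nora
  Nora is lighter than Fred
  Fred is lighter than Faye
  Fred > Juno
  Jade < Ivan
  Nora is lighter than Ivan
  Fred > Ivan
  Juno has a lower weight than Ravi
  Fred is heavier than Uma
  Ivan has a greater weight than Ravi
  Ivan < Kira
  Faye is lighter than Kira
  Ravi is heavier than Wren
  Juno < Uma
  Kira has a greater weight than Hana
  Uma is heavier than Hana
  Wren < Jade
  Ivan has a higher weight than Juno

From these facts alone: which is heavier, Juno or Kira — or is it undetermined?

The relevant relations are Juno < Ravi; Ravi < Ivan; Ivan < Fred; Fred < Faye; Faye < Kira.
Chaining these gives Juno < Ravi < Ivan < Fred < Faye < Kira.
So Kira is heavier.

Kira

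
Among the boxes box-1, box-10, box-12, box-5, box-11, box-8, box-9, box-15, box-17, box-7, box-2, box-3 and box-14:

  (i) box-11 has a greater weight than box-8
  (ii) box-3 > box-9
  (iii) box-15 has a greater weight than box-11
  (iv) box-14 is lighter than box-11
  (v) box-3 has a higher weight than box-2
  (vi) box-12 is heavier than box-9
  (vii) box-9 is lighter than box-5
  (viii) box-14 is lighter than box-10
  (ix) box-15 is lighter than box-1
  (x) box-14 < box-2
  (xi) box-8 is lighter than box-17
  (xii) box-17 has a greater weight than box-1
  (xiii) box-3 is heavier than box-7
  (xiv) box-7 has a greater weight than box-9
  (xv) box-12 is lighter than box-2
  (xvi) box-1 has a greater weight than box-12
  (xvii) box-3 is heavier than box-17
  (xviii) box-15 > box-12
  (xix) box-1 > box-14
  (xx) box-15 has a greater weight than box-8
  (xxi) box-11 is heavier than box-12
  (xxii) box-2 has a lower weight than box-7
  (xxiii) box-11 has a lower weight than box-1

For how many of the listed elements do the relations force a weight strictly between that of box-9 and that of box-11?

The relations place box-9 below box-11. An element lies strictly between them when it is forced above box-9 and also forced below box-11.
Above box-9: {box-12, box-2, box-15, box-1, box-17, box-5, box-7, box-3}. Below box-11: {box-8, box-12, box-14}.
Intersection: {box-12} — 1.

1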